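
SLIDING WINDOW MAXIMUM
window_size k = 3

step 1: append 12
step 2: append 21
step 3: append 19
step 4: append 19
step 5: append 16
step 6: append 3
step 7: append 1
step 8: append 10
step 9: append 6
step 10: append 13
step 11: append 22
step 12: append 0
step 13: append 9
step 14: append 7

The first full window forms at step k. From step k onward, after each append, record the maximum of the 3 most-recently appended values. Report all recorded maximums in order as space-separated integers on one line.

step 1: append 12 -> window=[12] (not full yet)
step 2: append 21 -> window=[12, 21] (not full yet)
step 3: append 19 -> window=[12, 21, 19] -> max=21
step 4: append 19 -> window=[21, 19, 19] -> max=21
step 5: append 16 -> window=[19, 19, 16] -> max=19
step 6: append 3 -> window=[19, 16, 3] -> max=19
step 7: append 1 -> window=[16, 3, 1] -> max=16
step 8: append 10 -> window=[3, 1, 10] -> max=10
step 9: append 6 -> window=[1, 10, 6] -> max=10
step 10: append 13 -> window=[10, 6, 13] -> max=13
step 11: append 22 -> window=[6, 13, 22] -> max=22
step 12: append 0 -> window=[13, 22, 0] -> max=22
step 13: append 9 -> window=[22, 0, 9] -> max=22
step 14: append 7 -> window=[0, 9, 7] -> max=9

Answer: 21 21 19 19 16 10 10 13 22 22 22 9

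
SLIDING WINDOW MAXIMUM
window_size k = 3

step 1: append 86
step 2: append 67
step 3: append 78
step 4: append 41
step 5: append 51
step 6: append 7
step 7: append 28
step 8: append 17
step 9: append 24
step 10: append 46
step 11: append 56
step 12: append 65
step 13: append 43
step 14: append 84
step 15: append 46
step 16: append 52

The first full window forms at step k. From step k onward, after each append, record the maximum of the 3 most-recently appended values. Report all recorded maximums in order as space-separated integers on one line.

step 1: append 86 -> window=[86] (not full yet)
step 2: append 67 -> window=[86, 67] (not full yet)
step 3: append 78 -> window=[86, 67, 78] -> max=86
step 4: append 41 -> window=[67, 78, 41] -> max=78
step 5: append 51 -> window=[78, 41, 51] -> max=78
step 6: append 7 -> window=[41, 51, 7] -> max=51
step 7: append 28 -> window=[51, 7, 28] -> max=51
step 8: append 17 -> window=[7, 28, 17] -> max=28
step 9: append 24 -> window=[28, 17, 24] -> max=28
step 10: append 46 -> window=[17, 24, 46] -> max=46
step 11: append 56 -> window=[24, 46, 56] -> max=56
step 12: append 65 -> window=[46, 56, 65] -> max=65
step 13: append 43 -> window=[56, 65, 43] -> max=65
step 14: append 84 -> window=[65, 43, 84] -> max=84
step 15: append 46 -> window=[43, 84, 46] -> max=84
step 16: append 52 -> window=[84, 46, 52] -> max=84

Answer: 86 78 78 51 51 28 28 46 56 65 65 84 84 84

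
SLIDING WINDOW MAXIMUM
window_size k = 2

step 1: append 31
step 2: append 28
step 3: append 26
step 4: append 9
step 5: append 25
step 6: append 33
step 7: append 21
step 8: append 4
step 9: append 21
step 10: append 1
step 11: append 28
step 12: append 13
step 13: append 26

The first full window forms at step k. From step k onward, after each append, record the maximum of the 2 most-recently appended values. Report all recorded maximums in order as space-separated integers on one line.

Answer: 31 28 26 25 33 33 21 21 21 28 28 26

Derivation:
step 1: append 31 -> window=[31] (not full yet)
step 2: append 28 -> window=[31, 28] -> max=31
step 3: append 26 -> window=[28, 26] -> max=28
step 4: append 9 -> window=[26, 9] -> max=26
step 5: append 25 -> window=[9, 25] -> max=25
step 6: append 33 -> window=[25, 33] -> max=33
step 7: append 21 -> window=[33, 21] -> max=33
step 8: append 4 -> window=[21, 4] -> max=21
step 9: append 21 -> window=[4, 21] -> max=21
step 10: append 1 -> window=[21, 1] -> max=21
step 11: append 28 -> window=[1, 28] -> max=28
step 12: append 13 -> window=[28, 13] -> max=28
step 13: append 26 -> window=[13, 26] -> max=26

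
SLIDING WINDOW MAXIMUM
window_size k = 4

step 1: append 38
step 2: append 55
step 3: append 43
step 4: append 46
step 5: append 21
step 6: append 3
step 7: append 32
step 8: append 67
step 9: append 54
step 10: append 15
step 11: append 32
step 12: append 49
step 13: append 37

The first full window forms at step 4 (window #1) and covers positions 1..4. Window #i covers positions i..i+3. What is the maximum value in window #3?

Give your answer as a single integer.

step 1: append 38 -> window=[38] (not full yet)
step 2: append 55 -> window=[38, 55] (not full yet)
step 3: append 43 -> window=[38, 55, 43] (not full yet)
step 4: append 46 -> window=[38, 55, 43, 46] -> max=55
step 5: append 21 -> window=[55, 43, 46, 21] -> max=55
step 6: append 3 -> window=[43, 46, 21, 3] -> max=46
Window #3 max = 46

Answer: 46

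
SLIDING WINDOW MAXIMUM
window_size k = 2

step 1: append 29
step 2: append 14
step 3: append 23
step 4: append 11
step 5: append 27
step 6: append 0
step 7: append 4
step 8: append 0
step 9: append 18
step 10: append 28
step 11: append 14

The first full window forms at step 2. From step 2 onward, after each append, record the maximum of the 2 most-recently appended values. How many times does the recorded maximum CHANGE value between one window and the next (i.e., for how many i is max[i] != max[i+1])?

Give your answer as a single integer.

step 1: append 29 -> window=[29] (not full yet)
step 2: append 14 -> window=[29, 14] -> max=29
step 3: append 23 -> window=[14, 23] -> max=23
step 4: append 11 -> window=[23, 11] -> max=23
step 5: append 27 -> window=[11, 27] -> max=27
step 6: append 0 -> window=[27, 0] -> max=27
step 7: append 4 -> window=[0, 4] -> max=4
step 8: append 0 -> window=[4, 0] -> max=4
step 9: append 18 -> window=[0, 18] -> max=18
step 10: append 28 -> window=[18, 28] -> max=28
step 11: append 14 -> window=[28, 14] -> max=28
Recorded maximums: 29 23 23 27 27 4 4 18 28 28
Changes between consecutive maximums: 5

Answer: 5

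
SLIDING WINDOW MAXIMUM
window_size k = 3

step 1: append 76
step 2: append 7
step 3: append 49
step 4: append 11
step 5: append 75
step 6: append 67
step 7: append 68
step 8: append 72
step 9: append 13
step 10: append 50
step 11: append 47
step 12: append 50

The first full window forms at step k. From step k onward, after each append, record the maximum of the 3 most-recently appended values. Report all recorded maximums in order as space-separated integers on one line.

Answer: 76 49 75 75 75 72 72 72 50 50

Derivation:
step 1: append 76 -> window=[76] (not full yet)
step 2: append 7 -> window=[76, 7] (not full yet)
step 3: append 49 -> window=[76, 7, 49] -> max=76
step 4: append 11 -> window=[7, 49, 11] -> max=49
step 5: append 75 -> window=[49, 11, 75] -> max=75
step 6: append 67 -> window=[11, 75, 67] -> max=75
step 7: append 68 -> window=[75, 67, 68] -> max=75
step 8: append 72 -> window=[67, 68, 72] -> max=72
step 9: append 13 -> window=[68, 72, 13] -> max=72
step 10: append 50 -> window=[72, 13, 50] -> max=72
step 11: append 47 -> window=[13, 50, 47] -> max=50
step 12: append 50 -> window=[50, 47, 50] -> max=50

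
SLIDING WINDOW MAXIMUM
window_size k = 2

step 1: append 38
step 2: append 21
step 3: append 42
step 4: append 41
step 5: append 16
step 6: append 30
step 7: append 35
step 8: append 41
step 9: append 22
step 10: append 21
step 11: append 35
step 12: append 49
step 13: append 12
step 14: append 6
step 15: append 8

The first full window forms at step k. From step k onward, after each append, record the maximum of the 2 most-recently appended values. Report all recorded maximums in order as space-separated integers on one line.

step 1: append 38 -> window=[38] (not full yet)
step 2: append 21 -> window=[38, 21] -> max=38
step 3: append 42 -> window=[21, 42] -> max=42
step 4: append 41 -> window=[42, 41] -> max=42
step 5: append 16 -> window=[41, 16] -> max=41
step 6: append 30 -> window=[16, 30] -> max=30
step 7: append 35 -> window=[30, 35] -> max=35
step 8: append 41 -> window=[35, 41] -> max=41
step 9: append 22 -> window=[41, 22] -> max=41
step 10: append 21 -> window=[22, 21] -> max=22
step 11: append 35 -> window=[21, 35] -> max=35
step 12: append 49 -> window=[35, 49] -> max=49
step 13: append 12 -> window=[49, 12] -> max=49
step 14: append 6 -> window=[12, 6] -> max=12
step 15: append 8 -> window=[6, 8] -> max=8

Answer: 38 42 42 41 30 35 41 41 22 35 49 49 12 8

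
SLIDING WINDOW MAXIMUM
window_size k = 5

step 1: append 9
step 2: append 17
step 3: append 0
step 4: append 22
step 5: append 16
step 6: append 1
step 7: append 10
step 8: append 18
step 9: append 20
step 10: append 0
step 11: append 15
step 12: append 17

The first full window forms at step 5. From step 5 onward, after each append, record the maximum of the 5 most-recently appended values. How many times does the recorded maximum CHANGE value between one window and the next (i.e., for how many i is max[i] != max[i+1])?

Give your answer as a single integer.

step 1: append 9 -> window=[9] (not full yet)
step 2: append 17 -> window=[9, 17] (not full yet)
step 3: append 0 -> window=[9, 17, 0] (not full yet)
step 4: append 22 -> window=[9, 17, 0, 22] (not full yet)
step 5: append 16 -> window=[9, 17, 0, 22, 16] -> max=22
step 6: append 1 -> window=[17, 0, 22, 16, 1] -> max=22
step 7: append 10 -> window=[0, 22, 16, 1, 10] -> max=22
step 8: append 18 -> window=[22, 16, 1, 10, 18] -> max=22
step 9: append 20 -> window=[16, 1, 10, 18, 20] -> max=20
step 10: append 0 -> window=[1, 10, 18, 20, 0] -> max=20
step 11: append 15 -> window=[10, 18, 20, 0, 15] -> max=20
step 12: append 17 -> window=[18, 20, 0, 15, 17] -> max=20
Recorded maximums: 22 22 22 22 20 20 20 20
Changes between consecutive maximums: 1

Answer: 1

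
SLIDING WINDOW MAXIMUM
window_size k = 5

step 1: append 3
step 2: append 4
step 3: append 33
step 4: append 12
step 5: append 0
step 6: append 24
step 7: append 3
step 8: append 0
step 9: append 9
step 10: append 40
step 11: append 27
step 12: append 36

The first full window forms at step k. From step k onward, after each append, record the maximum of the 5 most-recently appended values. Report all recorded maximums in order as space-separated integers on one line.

Answer: 33 33 33 24 24 40 40 40

Derivation:
step 1: append 3 -> window=[3] (not full yet)
step 2: append 4 -> window=[3, 4] (not full yet)
step 3: append 33 -> window=[3, 4, 33] (not full yet)
step 4: append 12 -> window=[3, 4, 33, 12] (not full yet)
step 5: append 0 -> window=[3, 4, 33, 12, 0] -> max=33
step 6: append 24 -> window=[4, 33, 12, 0, 24] -> max=33
step 7: append 3 -> window=[33, 12, 0, 24, 3] -> max=33
step 8: append 0 -> window=[12, 0, 24, 3, 0] -> max=24
step 9: append 9 -> window=[0, 24, 3, 0, 9] -> max=24
step 10: append 40 -> window=[24, 3, 0, 9, 40] -> max=40
step 11: append 27 -> window=[3, 0, 9, 40, 27] -> max=40
step 12: append 36 -> window=[0, 9, 40, 27, 36] -> max=40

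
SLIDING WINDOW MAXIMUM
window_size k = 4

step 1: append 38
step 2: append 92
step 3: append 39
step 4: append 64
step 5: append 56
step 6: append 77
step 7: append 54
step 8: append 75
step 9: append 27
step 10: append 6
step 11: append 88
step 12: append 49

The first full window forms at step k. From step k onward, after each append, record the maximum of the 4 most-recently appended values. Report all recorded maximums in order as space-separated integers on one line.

Answer: 92 92 77 77 77 77 75 88 88

Derivation:
step 1: append 38 -> window=[38] (not full yet)
step 2: append 92 -> window=[38, 92] (not full yet)
step 3: append 39 -> window=[38, 92, 39] (not full yet)
step 4: append 64 -> window=[38, 92, 39, 64] -> max=92
step 5: append 56 -> window=[92, 39, 64, 56] -> max=92
step 6: append 77 -> window=[39, 64, 56, 77] -> max=77
step 7: append 54 -> window=[64, 56, 77, 54] -> max=77
step 8: append 75 -> window=[56, 77, 54, 75] -> max=77
step 9: append 27 -> window=[77, 54, 75, 27] -> max=77
step 10: append 6 -> window=[54, 75, 27, 6] -> max=75
step 11: append 88 -> window=[75, 27, 6, 88] -> max=88
step 12: append 49 -> window=[27, 6, 88, 49] -> max=88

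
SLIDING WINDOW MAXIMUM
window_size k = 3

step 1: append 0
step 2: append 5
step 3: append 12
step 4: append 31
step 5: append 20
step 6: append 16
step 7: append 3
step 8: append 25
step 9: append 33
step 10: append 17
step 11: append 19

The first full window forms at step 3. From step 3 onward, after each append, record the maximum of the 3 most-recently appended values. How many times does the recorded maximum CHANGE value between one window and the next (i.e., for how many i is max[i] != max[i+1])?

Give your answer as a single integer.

step 1: append 0 -> window=[0] (not full yet)
step 2: append 5 -> window=[0, 5] (not full yet)
step 3: append 12 -> window=[0, 5, 12] -> max=12
step 4: append 31 -> window=[5, 12, 31] -> max=31
step 5: append 20 -> window=[12, 31, 20] -> max=31
step 6: append 16 -> window=[31, 20, 16] -> max=31
step 7: append 3 -> window=[20, 16, 3] -> max=20
step 8: append 25 -> window=[16, 3, 25] -> max=25
step 9: append 33 -> window=[3, 25, 33] -> max=33
step 10: append 17 -> window=[25, 33, 17] -> max=33
step 11: append 19 -> window=[33, 17, 19] -> max=33
Recorded maximums: 12 31 31 31 20 25 33 33 33
Changes between consecutive maximums: 4

Answer: 4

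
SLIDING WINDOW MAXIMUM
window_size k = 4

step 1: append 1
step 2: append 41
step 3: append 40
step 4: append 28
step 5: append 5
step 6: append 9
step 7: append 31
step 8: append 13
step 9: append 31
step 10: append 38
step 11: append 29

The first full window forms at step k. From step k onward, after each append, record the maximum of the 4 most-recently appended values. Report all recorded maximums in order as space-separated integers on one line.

step 1: append 1 -> window=[1] (not full yet)
step 2: append 41 -> window=[1, 41] (not full yet)
step 3: append 40 -> window=[1, 41, 40] (not full yet)
step 4: append 28 -> window=[1, 41, 40, 28] -> max=41
step 5: append 5 -> window=[41, 40, 28, 5] -> max=41
step 6: append 9 -> window=[40, 28, 5, 9] -> max=40
step 7: append 31 -> window=[28, 5, 9, 31] -> max=31
step 8: append 13 -> window=[5, 9, 31, 13] -> max=31
step 9: append 31 -> window=[9, 31, 13, 31] -> max=31
step 10: append 38 -> window=[31, 13, 31, 38] -> max=38
step 11: append 29 -> window=[13, 31, 38, 29] -> max=38

Answer: 41 41 40 31 31 31 38 38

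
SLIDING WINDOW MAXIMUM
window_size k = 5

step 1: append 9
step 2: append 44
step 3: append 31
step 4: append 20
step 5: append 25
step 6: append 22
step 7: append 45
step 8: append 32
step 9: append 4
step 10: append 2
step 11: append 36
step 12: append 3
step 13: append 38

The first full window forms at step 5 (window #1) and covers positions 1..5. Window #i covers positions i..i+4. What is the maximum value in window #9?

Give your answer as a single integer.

Answer: 38

Derivation:
step 1: append 9 -> window=[9] (not full yet)
step 2: append 44 -> window=[9, 44] (not full yet)
step 3: append 31 -> window=[9, 44, 31] (not full yet)
step 4: append 20 -> window=[9, 44, 31, 20] (not full yet)
step 5: append 25 -> window=[9, 44, 31, 20, 25] -> max=44
step 6: append 22 -> window=[44, 31, 20, 25, 22] -> max=44
step 7: append 45 -> window=[31, 20, 25, 22, 45] -> max=45
step 8: append 32 -> window=[20, 25, 22, 45, 32] -> max=45
step 9: append 4 -> window=[25, 22, 45, 32, 4] -> max=45
step 10: append 2 -> window=[22, 45, 32, 4, 2] -> max=45
step 11: append 36 -> window=[45, 32, 4, 2, 36] -> max=45
step 12: append 3 -> window=[32, 4, 2, 36, 3] -> max=36
step 13: append 38 -> window=[4, 2, 36, 3, 38] -> max=38
Window #9 max = 38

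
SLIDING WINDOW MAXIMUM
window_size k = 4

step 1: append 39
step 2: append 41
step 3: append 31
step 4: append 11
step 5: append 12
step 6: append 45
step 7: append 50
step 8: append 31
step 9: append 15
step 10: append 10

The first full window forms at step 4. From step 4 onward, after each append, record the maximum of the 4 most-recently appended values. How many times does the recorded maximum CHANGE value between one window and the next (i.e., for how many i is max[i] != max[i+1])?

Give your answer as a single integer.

step 1: append 39 -> window=[39] (not full yet)
step 2: append 41 -> window=[39, 41] (not full yet)
step 3: append 31 -> window=[39, 41, 31] (not full yet)
step 4: append 11 -> window=[39, 41, 31, 11] -> max=41
step 5: append 12 -> window=[41, 31, 11, 12] -> max=41
step 6: append 45 -> window=[31, 11, 12, 45] -> max=45
step 7: append 50 -> window=[11, 12, 45, 50] -> max=50
step 8: append 31 -> window=[12, 45, 50, 31] -> max=50
step 9: append 15 -> window=[45, 50, 31, 15] -> max=50
step 10: append 10 -> window=[50, 31, 15, 10] -> max=50
Recorded maximums: 41 41 45 50 50 50 50
Changes between consecutive maximums: 2

Answer: 2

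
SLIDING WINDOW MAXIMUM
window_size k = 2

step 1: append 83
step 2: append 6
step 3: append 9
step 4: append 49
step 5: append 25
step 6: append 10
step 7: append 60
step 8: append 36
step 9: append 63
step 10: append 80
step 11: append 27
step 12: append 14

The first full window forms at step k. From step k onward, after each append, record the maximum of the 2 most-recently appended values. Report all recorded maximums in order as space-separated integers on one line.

Answer: 83 9 49 49 25 60 60 63 80 80 27

Derivation:
step 1: append 83 -> window=[83] (not full yet)
step 2: append 6 -> window=[83, 6] -> max=83
step 3: append 9 -> window=[6, 9] -> max=9
step 4: append 49 -> window=[9, 49] -> max=49
step 5: append 25 -> window=[49, 25] -> max=49
step 6: append 10 -> window=[25, 10] -> max=25
step 7: append 60 -> window=[10, 60] -> max=60
step 8: append 36 -> window=[60, 36] -> max=60
step 9: append 63 -> window=[36, 63] -> max=63
step 10: append 80 -> window=[63, 80] -> max=80
step 11: append 27 -> window=[80, 27] -> max=80
step 12: append 14 -> window=[27, 14] -> max=27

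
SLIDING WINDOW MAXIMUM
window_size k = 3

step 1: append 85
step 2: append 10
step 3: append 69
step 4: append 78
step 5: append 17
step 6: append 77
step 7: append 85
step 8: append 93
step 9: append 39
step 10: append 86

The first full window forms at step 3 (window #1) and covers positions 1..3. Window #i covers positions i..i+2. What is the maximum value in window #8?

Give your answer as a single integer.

Answer: 93

Derivation:
step 1: append 85 -> window=[85] (not full yet)
step 2: append 10 -> window=[85, 10] (not full yet)
step 3: append 69 -> window=[85, 10, 69] -> max=85
step 4: append 78 -> window=[10, 69, 78] -> max=78
step 5: append 17 -> window=[69, 78, 17] -> max=78
step 6: append 77 -> window=[78, 17, 77] -> max=78
step 7: append 85 -> window=[17, 77, 85] -> max=85
step 8: append 93 -> window=[77, 85, 93] -> max=93
step 9: append 39 -> window=[85, 93, 39] -> max=93
step 10: append 86 -> window=[93, 39, 86] -> max=93
Window #8 max = 93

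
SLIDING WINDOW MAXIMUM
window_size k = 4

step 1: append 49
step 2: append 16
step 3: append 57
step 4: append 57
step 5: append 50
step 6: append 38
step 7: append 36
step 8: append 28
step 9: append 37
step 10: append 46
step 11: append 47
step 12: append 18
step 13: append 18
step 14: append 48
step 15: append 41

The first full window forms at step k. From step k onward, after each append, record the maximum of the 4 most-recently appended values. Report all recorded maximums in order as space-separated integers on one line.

step 1: append 49 -> window=[49] (not full yet)
step 2: append 16 -> window=[49, 16] (not full yet)
step 3: append 57 -> window=[49, 16, 57] (not full yet)
step 4: append 57 -> window=[49, 16, 57, 57] -> max=57
step 5: append 50 -> window=[16, 57, 57, 50] -> max=57
step 6: append 38 -> window=[57, 57, 50, 38] -> max=57
step 7: append 36 -> window=[57, 50, 38, 36] -> max=57
step 8: append 28 -> window=[50, 38, 36, 28] -> max=50
step 9: append 37 -> window=[38, 36, 28, 37] -> max=38
step 10: append 46 -> window=[36, 28, 37, 46] -> max=46
step 11: append 47 -> window=[28, 37, 46, 47] -> max=47
step 12: append 18 -> window=[37, 46, 47, 18] -> max=47
step 13: append 18 -> window=[46, 47, 18, 18] -> max=47
step 14: append 48 -> window=[47, 18, 18, 48] -> max=48
step 15: append 41 -> window=[18, 18, 48, 41] -> max=48

Answer: 57 57 57 57 50 38 46 47 47 47 48 48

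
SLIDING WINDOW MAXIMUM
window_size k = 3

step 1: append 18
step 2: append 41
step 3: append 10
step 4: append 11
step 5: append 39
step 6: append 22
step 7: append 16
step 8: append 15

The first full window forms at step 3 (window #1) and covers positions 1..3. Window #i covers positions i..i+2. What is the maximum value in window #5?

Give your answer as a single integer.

step 1: append 18 -> window=[18] (not full yet)
step 2: append 41 -> window=[18, 41] (not full yet)
step 3: append 10 -> window=[18, 41, 10] -> max=41
step 4: append 11 -> window=[41, 10, 11] -> max=41
step 5: append 39 -> window=[10, 11, 39] -> max=39
step 6: append 22 -> window=[11, 39, 22] -> max=39
step 7: append 16 -> window=[39, 22, 16] -> max=39
Window #5 max = 39

Answer: 39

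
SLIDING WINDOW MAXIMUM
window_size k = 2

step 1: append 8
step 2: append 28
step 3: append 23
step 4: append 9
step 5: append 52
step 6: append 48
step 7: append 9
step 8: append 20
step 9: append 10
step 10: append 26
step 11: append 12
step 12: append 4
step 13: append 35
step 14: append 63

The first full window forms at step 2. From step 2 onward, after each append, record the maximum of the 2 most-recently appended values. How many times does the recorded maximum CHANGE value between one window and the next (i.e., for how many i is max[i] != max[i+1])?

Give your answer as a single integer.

step 1: append 8 -> window=[8] (not full yet)
step 2: append 28 -> window=[8, 28] -> max=28
step 3: append 23 -> window=[28, 23] -> max=28
step 4: append 9 -> window=[23, 9] -> max=23
step 5: append 52 -> window=[9, 52] -> max=52
step 6: append 48 -> window=[52, 48] -> max=52
step 7: append 9 -> window=[48, 9] -> max=48
step 8: append 20 -> window=[9, 20] -> max=20
step 9: append 10 -> window=[20, 10] -> max=20
step 10: append 26 -> window=[10, 26] -> max=26
step 11: append 12 -> window=[26, 12] -> max=26
step 12: append 4 -> window=[12, 4] -> max=12
step 13: append 35 -> window=[4, 35] -> max=35
step 14: append 63 -> window=[35, 63] -> max=63
Recorded maximums: 28 28 23 52 52 48 20 20 26 26 12 35 63
Changes between consecutive maximums: 8

Answer: 8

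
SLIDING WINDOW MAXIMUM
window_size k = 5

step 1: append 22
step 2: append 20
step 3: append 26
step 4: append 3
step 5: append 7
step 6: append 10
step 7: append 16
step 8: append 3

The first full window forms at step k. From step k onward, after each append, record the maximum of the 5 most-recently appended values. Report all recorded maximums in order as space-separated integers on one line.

step 1: append 22 -> window=[22] (not full yet)
step 2: append 20 -> window=[22, 20] (not full yet)
step 3: append 26 -> window=[22, 20, 26] (not full yet)
step 4: append 3 -> window=[22, 20, 26, 3] (not full yet)
step 5: append 7 -> window=[22, 20, 26, 3, 7] -> max=26
step 6: append 10 -> window=[20, 26, 3, 7, 10] -> max=26
step 7: append 16 -> window=[26, 3, 7, 10, 16] -> max=26
step 8: append 3 -> window=[3, 7, 10, 16, 3] -> max=16

Answer: 26 26 26 16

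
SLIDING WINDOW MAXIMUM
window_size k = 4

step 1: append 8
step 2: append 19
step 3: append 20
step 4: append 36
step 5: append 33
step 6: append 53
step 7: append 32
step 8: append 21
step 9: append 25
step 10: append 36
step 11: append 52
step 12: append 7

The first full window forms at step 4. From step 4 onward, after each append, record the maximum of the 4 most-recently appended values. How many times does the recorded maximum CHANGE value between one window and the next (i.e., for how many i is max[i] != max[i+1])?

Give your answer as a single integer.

step 1: append 8 -> window=[8] (not full yet)
step 2: append 19 -> window=[8, 19] (not full yet)
step 3: append 20 -> window=[8, 19, 20] (not full yet)
step 4: append 36 -> window=[8, 19, 20, 36] -> max=36
step 5: append 33 -> window=[19, 20, 36, 33] -> max=36
step 6: append 53 -> window=[20, 36, 33, 53] -> max=53
step 7: append 32 -> window=[36, 33, 53, 32] -> max=53
step 8: append 21 -> window=[33, 53, 32, 21] -> max=53
step 9: append 25 -> window=[53, 32, 21, 25] -> max=53
step 10: append 36 -> window=[32, 21, 25, 36] -> max=36
step 11: append 52 -> window=[21, 25, 36, 52] -> max=52
step 12: append 7 -> window=[25, 36, 52, 7] -> max=52
Recorded maximums: 36 36 53 53 53 53 36 52 52
Changes between consecutive maximums: 3

Answer: 3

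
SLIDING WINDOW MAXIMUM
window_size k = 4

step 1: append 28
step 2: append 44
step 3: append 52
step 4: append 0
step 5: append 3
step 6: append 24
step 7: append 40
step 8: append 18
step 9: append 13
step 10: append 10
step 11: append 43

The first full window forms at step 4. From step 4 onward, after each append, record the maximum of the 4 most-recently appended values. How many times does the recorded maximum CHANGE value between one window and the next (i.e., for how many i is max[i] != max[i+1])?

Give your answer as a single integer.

Answer: 2

Derivation:
step 1: append 28 -> window=[28] (not full yet)
step 2: append 44 -> window=[28, 44] (not full yet)
step 3: append 52 -> window=[28, 44, 52] (not full yet)
step 4: append 0 -> window=[28, 44, 52, 0] -> max=52
step 5: append 3 -> window=[44, 52, 0, 3] -> max=52
step 6: append 24 -> window=[52, 0, 3, 24] -> max=52
step 7: append 40 -> window=[0, 3, 24, 40] -> max=40
step 8: append 18 -> window=[3, 24, 40, 18] -> max=40
step 9: append 13 -> window=[24, 40, 18, 13] -> max=40
step 10: append 10 -> window=[40, 18, 13, 10] -> max=40
step 11: append 43 -> window=[18, 13, 10, 43] -> max=43
Recorded maximums: 52 52 52 40 40 40 40 43
Changes between consecutive maximums: 2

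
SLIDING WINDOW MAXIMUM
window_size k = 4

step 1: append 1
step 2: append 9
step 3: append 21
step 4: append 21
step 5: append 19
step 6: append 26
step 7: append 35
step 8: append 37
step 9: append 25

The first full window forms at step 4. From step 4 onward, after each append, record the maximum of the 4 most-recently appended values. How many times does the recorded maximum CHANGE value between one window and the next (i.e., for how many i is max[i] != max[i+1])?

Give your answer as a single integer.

Answer: 3

Derivation:
step 1: append 1 -> window=[1] (not full yet)
step 2: append 9 -> window=[1, 9] (not full yet)
step 3: append 21 -> window=[1, 9, 21] (not full yet)
step 4: append 21 -> window=[1, 9, 21, 21] -> max=21
step 5: append 19 -> window=[9, 21, 21, 19] -> max=21
step 6: append 26 -> window=[21, 21, 19, 26] -> max=26
step 7: append 35 -> window=[21, 19, 26, 35] -> max=35
step 8: append 37 -> window=[19, 26, 35, 37] -> max=37
step 9: append 25 -> window=[26, 35, 37, 25] -> max=37
Recorded maximums: 21 21 26 35 37 37
Changes between consecutive maximums: 3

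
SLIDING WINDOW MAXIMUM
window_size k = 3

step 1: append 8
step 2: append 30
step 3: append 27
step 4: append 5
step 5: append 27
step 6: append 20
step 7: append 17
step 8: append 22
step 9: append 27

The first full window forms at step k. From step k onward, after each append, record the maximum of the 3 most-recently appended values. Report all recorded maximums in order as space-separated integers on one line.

Answer: 30 30 27 27 27 22 27

Derivation:
step 1: append 8 -> window=[8] (not full yet)
step 2: append 30 -> window=[8, 30] (not full yet)
step 3: append 27 -> window=[8, 30, 27] -> max=30
step 4: append 5 -> window=[30, 27, 5] -> max=30
step 5: append 27 -> window=[27, 5, 27] -> max=27
step 6: append 20 -> window=[5, 27, 20] -> max=27
step 7: append 17 -> window=[27, 20, 17] -> max=27
step 8: append 22 -> window=[20, 17, 22] -> max=22
step 9: append 27 -> window=[17, 22, 27] -> max=27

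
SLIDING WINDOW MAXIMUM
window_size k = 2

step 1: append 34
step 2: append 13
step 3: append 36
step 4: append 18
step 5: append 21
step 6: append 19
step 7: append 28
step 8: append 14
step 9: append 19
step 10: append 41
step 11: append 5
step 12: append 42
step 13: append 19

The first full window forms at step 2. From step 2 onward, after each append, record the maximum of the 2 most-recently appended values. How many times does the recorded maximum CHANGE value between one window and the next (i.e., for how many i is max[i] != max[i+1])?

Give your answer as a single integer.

step 1: append 34 -> window=[34] (not full yet)
step 2: append 13 -> window=[34, 13] -> max=34
step 3: append 36 -> window=[13, 36] -> max=36
step 4: append 18 -> window=[36, 18] -> max=36
step 5: append 21 -> window=[18, 21] -> max=21
step 6: append 19 -> window=[21, 19] -> max=21
step 7: append 28 -> window=[19, 28] -> max=28
step 8: append 14 -> window=[28, 14] -> max=28
step 9: append 19 -> window=[14, 19] -> max=19
step 10: append 41 -> window=[19, 41] -> max=41
step 11: append 5 -> window=[41, 5] -> max=41
step 12: append 42 -> window=[5, 42] -> max=42
step 13: append 19 -> window=[42, 19] -> max=42
Recorded maximums: 34 36 36 21 21 28 28 19 41 41 42 42
Changes between consecutive maximums: 6

Answer: 6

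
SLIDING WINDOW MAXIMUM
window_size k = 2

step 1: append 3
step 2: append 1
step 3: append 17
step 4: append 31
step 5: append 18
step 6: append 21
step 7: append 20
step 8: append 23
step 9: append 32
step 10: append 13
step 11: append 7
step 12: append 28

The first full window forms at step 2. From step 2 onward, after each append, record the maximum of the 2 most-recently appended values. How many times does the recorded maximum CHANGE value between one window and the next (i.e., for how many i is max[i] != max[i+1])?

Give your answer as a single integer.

Answer: 7

Derivation:
step 1: append 3 -> window=[3] (not full yet)
step 2: append 1 -> window=[3, 1] -> max=3
step 3: append 17 -> window=[1, 17] -> max=17
step 4: append 31 -> window=[17, 31] -> max=31
step 5: append 18 -> window=[31, 18] -> max=31
step 6: append 21 -> window=[18, 21] -> max=21
step 7: append 20 -> window=[21, 20] -> max=21
step 8: append 23 -> window=[20, 23] -> max=23
step 9: append 32 -> window=[23, 32] -> max=32
step 10: append 13 -> window=[32, 13] -> max=32
step 11: append 7 -> window=[13, 7] -> max=13
step 12: append 28 -> window=[7, 28] -> max=28
Recorded maximums: 3 17 31 31 21 21 23 32 32 13 28
Changes between consecutive maximums: 7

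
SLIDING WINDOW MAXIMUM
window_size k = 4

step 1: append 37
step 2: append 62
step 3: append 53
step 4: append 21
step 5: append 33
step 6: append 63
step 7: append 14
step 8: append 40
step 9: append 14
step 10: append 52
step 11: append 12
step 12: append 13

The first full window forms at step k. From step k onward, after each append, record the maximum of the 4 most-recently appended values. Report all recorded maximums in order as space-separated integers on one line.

Answer: 62 62 63 63 63 63 52 52 52

Derivation:
step 1: append 37 -> window=[37] (not full yet)
step 2: append 62 -> window=[37, 62] (not full yet)
step 3: append 53 -> window=[37, 62, 53] (not full yet)
step 4: append 21 -> window=[37, 62, 53, 21] -> max=62
step 5: append 33 -> window=[62, 53, 21, 33] -> max=62
step 6: append 63 -> window=[53, 21, 33, 63] -> max=63
step 7: append 14 -> window=[21, 33, 63, 14] -> max=63
step 8: append 40 -> window=[33, 63, 14, 40] -> max=63
step 9: append 14 -> window=[63, 14, 40, 14] -> max=63
step 10: append 52 -> window=[14, 40, 14, 52] -> max=52
step 11: append 12 -> window=[40, 14, 52, 12] -> max=52
step 12: append 13 -> window=[14, 52, 12, 13] -> max=52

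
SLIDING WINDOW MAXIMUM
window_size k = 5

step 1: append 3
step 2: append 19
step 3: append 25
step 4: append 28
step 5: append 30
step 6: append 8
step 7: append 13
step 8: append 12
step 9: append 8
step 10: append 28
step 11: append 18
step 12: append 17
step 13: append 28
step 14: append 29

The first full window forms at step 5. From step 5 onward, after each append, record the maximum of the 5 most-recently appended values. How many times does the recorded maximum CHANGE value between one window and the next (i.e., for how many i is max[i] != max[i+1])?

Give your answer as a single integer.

step 1: append 3 -> window=[3] (not full yet)
step 2: append 19 -> window=[3, 19] (not full yet)
step 3: append 25 -> window=[3, 19, 25] (not full yet)
step 4: append 28 -> window=[3, 19, 25, 28] (not full yet)
step 5: append 30 -> window=[3, 19, 25, 28, 30] -> max=30
step 6: append 8 -> window=[19, 25, 28, 30, 8] -> max=30
step 7: append 13 -> window=[25, 28, 30, 8, 13] -> max=30
step 8: append 12 -> window=[28, 30, 8, 13, 12] -> max=30
step 9: append 8 -> window=[30, 8, 13, 12, 8] -> max=30
step 10: append 28 -> window=[8, 13, 12, 8, 28] -> max=28
step 11: append 18 -> window=[13, 12, 8, 28, 18] -> max=28
step 12: append 17 -> window=[12, 8, 28, 18, 17] -> max=28
step 13: append 28 -> window=[8, 28, 18, 17, 28] -> max=28
step 14: append 29 -> window=[28, 18, 17, 28, 29] -> max=29
Recorded maximums: 30 30 30 30 30 28 28 28 28 29
Changes between consecutive maximums: 2

Answer: 2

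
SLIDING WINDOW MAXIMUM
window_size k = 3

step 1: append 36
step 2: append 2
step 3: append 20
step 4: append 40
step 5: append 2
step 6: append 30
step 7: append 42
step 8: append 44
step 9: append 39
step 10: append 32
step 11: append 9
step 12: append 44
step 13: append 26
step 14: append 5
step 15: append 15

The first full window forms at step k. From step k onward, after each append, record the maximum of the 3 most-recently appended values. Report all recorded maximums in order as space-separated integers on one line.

step 1: append 36 -> window=[36] (not full yet)
step 2: append 2 -> window=[36, 2] (not full yet)
step 3: append 20 -> window=[36, 2, 20] -> max=36
step 4: append 40 -> window=[2, 20, 40] -> max=40
step 5: append 2 -> window=[20, 40, 2] -> max=40
step 6: append 30 -> window=[40, 2, 30] -> max=40
step 7: append 42 -> window=[2, 30, 42] -> max=42
step 8: append 44 -> window=[30, 42, 44] -> max=44
step 9: append 39 -> window=[42, 44, 39] -> max=44
step 10: append 32 -> window=[44, 39, 32] -> max=44
step 11: append 9 -> window=[39, 32, 9] -> max=39
step 12: append 44 -> window=[32, 9, 44] -> max=44
step 13: append 26 -> window=[9, 44, 26] -> max=44
step 14: append 5 -> window=[44, 26, 5] -> max=44
step 15: append 15 -> window=[26, 5, 15] -> max=26

Answer: 36 40 40 40 42 44 44 44 39 44 44 44 26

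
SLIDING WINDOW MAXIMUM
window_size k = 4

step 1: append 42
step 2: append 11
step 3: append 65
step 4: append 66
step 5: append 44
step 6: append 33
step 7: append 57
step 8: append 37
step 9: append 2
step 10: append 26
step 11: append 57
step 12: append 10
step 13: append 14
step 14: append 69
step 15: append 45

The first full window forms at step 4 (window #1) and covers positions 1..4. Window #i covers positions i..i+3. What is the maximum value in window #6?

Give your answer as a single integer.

Answer: 57

Derivation:
step 1: append 42 -> window=[42] (not full yet)
step 2: append 11 -> window=[42, 11] (not full yet)
step 3: append 65 -> window=[42, 11, 65] (not full yet)
step 4: append 66 -> window=[42, 11, 65, 66] -> max=66
step 5: append 44 -> window=[11, 65, 66, 44] -> max=66
step 6: append 33 -> window=[65, 66, 44, 33] -> max=66
step 7: append 57 -> window=[66, 44, 33, 57] -> max=66
step 8: append 37 -> window=[44, 33, 57, 37] -> max=57
step 9: append 2 -> window=[33, 57, 37, 2] -> max=57
Window #6 max = 57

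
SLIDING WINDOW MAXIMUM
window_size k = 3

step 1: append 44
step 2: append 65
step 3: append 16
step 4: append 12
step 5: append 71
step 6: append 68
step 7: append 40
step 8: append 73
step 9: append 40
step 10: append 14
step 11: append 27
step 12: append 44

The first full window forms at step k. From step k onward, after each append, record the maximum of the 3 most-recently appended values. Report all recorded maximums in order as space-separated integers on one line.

step 1: append 44 -> window=[44] (not full yet)
step 2: append 65 -> window=[44, 65] (not full yet)
step 3: append 16 -> window=[44, 65, 16] -> max=65
step 4: append 12 -> window=[65, 16, 12] -> max=65
step 5: append 71 -> window=[16, 12, 71] -> max=71
step 6: append 68 -> window=[12, 71, 68] -> max=71
step 7: append 40 -> window=[71, 68, 40] -> max=71
step 8: append 73 -> window=[68, 40, 73] -> max=73
step 9: append 40 -> window=[40, 73, 40] -> max=73
step 10: append 14 -> window=[73, 40, 14] -> max=73
step 11: append 27 -> window=[40, 14, 27] -> max=40
step 12: append 44 -> window=[14, 27, 44] -> max=44

Answer: 65 65 71 71 71 73 73 73 40 44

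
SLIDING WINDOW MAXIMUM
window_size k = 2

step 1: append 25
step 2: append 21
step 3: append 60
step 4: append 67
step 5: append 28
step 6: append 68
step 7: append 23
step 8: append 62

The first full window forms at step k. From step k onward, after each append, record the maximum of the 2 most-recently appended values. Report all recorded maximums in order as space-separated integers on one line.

step 1: append 25 -> window=[25] (not full yet)
step 2: append 21 -> window=[25, 21] -> max=25
step 3: append 60 -> window=[21, 60] -> max=60
step 4: append 67 -> window=[60, 67] -> max=67
step 5: append 28 -> window=[67, 28] -> max=67
step 6: append 68 -> window=[28, 68] -> max=68
step 7: append 23 -> window=[68, 23] -> max=68
step 8: append 62 -> window=[23, 62] -> max=62

Answer: 25 60 67 67 68 68 62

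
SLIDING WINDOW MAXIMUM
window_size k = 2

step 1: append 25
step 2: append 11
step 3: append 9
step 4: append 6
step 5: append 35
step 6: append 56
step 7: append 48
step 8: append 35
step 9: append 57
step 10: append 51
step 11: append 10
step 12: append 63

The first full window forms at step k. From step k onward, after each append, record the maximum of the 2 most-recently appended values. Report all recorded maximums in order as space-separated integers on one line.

Answer: 25 11 9 35 56 56 48 57 57 51 63

Derivation:
step 1: append 25 -> window=[25] (not full yet)
step 2: append 11 -> window=[25, 11] -> max=25
step 3: append 9 -> window=[11, 9] -> max=11
step 4: append 6 -> window=[9, 6] -> max=9
step 5: append 35 -> window=[6, 35] -> max=35
step 6: append 56 -> window=[35, 56] -> max=56
step 7: append 48 -> window=[56, 48] -> max=56
step 8: append 35 -> window=[48, 35] -> max=48
step 9: append 57 -> window=[35, 57] -> max=57
step 10: append 51 -> window=[57, 51] -> max=57
step 11: append 10 -> window=[51, 10] -> max=51
step 12: append 63 -> window=[10, 63] -> max=63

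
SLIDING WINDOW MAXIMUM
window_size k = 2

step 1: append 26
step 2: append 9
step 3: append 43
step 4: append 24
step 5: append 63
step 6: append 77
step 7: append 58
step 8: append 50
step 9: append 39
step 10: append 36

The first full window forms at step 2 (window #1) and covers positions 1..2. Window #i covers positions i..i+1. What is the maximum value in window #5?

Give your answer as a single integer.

Answer: 77

Derivation:
step 1: append 26 -> window=[26] (not full yet)
step 2: append 9 -> window=[26, 9] -> max=26
step 3: append 43 -> window=[9, 43] -> max=43
step 4: append 24 -> window=[43, 24] -> max=43
step 5: append 63 -> window=[24, 63] -> max=63
step 6: append 77 -> window=[63, 77] -> max=77
Window #5 max = 77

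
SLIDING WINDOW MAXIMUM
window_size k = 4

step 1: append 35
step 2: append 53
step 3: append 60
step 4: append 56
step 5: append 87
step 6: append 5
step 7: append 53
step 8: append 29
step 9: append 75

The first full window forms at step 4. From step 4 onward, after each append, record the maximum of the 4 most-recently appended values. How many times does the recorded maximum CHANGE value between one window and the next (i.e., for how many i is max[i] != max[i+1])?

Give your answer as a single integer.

Answer: 2

Derivation:
step 1: append 35 -> window=[35] (not full yet)
step 2: append 53 -> window=[35, 53] (not full yet)
step 3: append 60 -> window=[35, 53, 60] (not full yet)
step 4: append 56 -> window=[35, 53, 60, 56] -> max=60
step 5: append 87 -> window=[53, 60, 56, 87] -> max=87
step 6: append 5 -> window=[60, 56, 87, 5] -> max=87
step 7: append 53 -> window=[56, 87, 5, 53] -> max=87
step 8: append 29 -> window=[87, 5, 53, 29] -> max=87
step 9: append 75 -> window=[5, 53, 29, 75] -> max=75
Recorded maximums: 60 87 87 87 87 75
Changes between consecutive maximums: 2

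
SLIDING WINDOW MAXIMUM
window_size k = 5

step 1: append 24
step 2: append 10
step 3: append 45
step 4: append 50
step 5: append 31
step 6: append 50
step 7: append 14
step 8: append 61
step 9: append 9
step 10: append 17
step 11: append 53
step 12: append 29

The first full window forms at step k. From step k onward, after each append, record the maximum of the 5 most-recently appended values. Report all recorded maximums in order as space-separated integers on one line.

Answer: 50 50 50 61 61 61 61 61

Derivation:
step 1: append 24 -> window=[24] (not full yet)
step 2: append 10 -> window=[24, 10] (not full yet)
step 3: append 45 -> window=[24, 10, 45] (not full yet)
step 4: append 50 -> window=[24, 10, 45, 50] (not full yet)
step 5: append 31 -> window=[24, 10, 45, 50, 31] -> max=50
step 6: append 50 -> window=[10, 45, 50, 31, 50] -> max=50
step 7: append 14 -> window=[45, 50, 31, 50, 14] -> max=50
step 8: append 61 -> window=[50, 31, 50, 14, 61] -> max=61
step 9: append 9 -> window=[31, 50, 14, 61, 9] -> max=61
step 10: append 17 -> window=[50, 14, 61, 9, 17] -> max=61
step 11: append 53 -> window=[14, 61, 9, 17, 53] -> max=61
step 12: append 29 -> window=[61, 9, 17, 53, 29] -> max=61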